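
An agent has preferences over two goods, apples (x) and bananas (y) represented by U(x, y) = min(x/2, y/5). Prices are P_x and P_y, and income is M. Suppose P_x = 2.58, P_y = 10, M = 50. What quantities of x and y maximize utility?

x* = 1.8129, y* = 4.5323

Leontief preferences: the optimum is at the kink where x/2 = y/5, i.e. y = (5/2)·x.
Budget: P_x·x + P_y·(5/2)·x = M, so (2·P_x + 5·P_y)·x = 2·M.
Demand: x*(P_x,P_y,M) = 2·M/(2·P_x + 5·P_y), y* = 5·M/(2·P_x + 5·P_y).
Here 2·2.58 + 5·10 = 55.16, giving x* = 1.8129 and y* = 4.5323.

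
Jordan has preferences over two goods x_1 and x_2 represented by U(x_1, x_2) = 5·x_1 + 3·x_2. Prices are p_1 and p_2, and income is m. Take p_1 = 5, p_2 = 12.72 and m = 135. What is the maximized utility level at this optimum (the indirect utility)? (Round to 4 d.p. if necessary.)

Perfect substitutes: compare marginal utility per dollar. 5/p_1 vs 3/p_2 → 1 vs 0.2358.
x_1 gives more utility per dollar, so spend all income on x_1: x_1* = m/p_1, x_2* = 0.
Numerically: x_1* = 27, x_2* = 0.
Utility at the optimum: U(27, 0) = 135.

V = 135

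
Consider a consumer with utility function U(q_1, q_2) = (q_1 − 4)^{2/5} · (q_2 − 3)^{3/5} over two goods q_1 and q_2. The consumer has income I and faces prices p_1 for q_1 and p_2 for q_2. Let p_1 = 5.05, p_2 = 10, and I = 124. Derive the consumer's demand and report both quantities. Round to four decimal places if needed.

q_1* = 9.8455, q_2* = 7.428

Let q_1' = q_1−4, q_2' = q_2−3. MRS = (2/3)·q_2'/q_1' = p_1/p_2.
After buying the subsistence bundle (4, 3), a share 0.4 of the remaining income goes to q_1: q_1* = 4 + 0.4·(I − 4p_1 − 3p_2)/p_1.
Discretionary income = 124 − 4·5.05 − 3·10 = 73.8; q_1* = 4 + 0.4·73.8/5.05 = 9.8455; q_2* = 3 + 0.6·73.8/10 = 7.428.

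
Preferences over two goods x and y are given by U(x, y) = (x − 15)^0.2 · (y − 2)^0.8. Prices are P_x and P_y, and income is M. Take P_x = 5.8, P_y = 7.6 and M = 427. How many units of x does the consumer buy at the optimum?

x* = 26.2

MRS = (1/4)·(y−2)/(x−15). Tangency with P_x/P_y gives y−2 = 4·(P_x/P_y)·(x−15).
Substituting into the budget: x* = 15 + 0.2·(M − 15·P_x − 2·P_y)/P_x, and y* = 2 + 0.8·(…)/P_y.
Discretionary income = 427 − 15·5.8 − 2·7.6 = 324.8; x* = 15 + 0.2·324.8/5.8 = 26.2.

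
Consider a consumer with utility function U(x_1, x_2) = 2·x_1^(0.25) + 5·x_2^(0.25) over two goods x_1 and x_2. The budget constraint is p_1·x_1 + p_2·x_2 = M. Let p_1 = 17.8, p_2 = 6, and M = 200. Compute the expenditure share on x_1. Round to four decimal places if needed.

MRS = MU_x_1/MU_x_2 = (2/5)·(x_2/x_1)^(0.75). Set equal to p_1/p_2.
Solve for the ratio: x_2/x_1 = [(5/2)·p_1/p_2]^(4/3).
Substitute x_2 = (x_2/x_1)·x_1 into the budget: x_1* = M/(p_1 + p_2·(x_2/x_1)).
Numerically x_2/x_1 = 14.463665, so x_1* = 200/(17.8 + 6·14.463665) = 1.9124 and x_2* = 14.463665·1.9124 = 27.66.
Expenditure on x_1: 17.8·1.9124 = 34.0403; share = 0.1702.

share on x_1 = 0.1702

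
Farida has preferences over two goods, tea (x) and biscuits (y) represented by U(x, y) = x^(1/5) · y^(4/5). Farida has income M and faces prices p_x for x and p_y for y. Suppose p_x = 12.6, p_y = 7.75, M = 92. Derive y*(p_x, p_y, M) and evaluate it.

Tangency: MRS = (1/4)·y/x = p_x/p_y.
Rearranging, p_y·y = 4·p_x·x. Substituting into the budget gives p_x·x·(1 + 4) = M.
Demand: x*(p_x,p_y,M) = 0.2·M/p_x and y* = 0.8·M/p_y.
At p_x=12.6, p_y=7.75, M=92: y* = 0.8·92/7.75 = 9.4968.

y* = 9.4968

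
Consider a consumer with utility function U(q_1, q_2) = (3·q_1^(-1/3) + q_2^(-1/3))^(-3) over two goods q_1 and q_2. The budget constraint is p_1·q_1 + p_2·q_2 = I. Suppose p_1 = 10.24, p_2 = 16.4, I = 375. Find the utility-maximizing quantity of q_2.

q_2* = 7.5557

MRS = MU_q_1/MU_q_2 = 3·(q_2/q_1)^(4/3). Set equal to p_1/p_2.
Solve for the ratio: q_2/q_1 = [(1/3)·p_1/p_2]^(0.75).
Substitute q_2 = (q_2/q_1)·q_1 into the budget: q_1* = I/(p_1 + p_2·(q_2/q_1)).
Numerically q_2/q_1 = 0.308142, so q_1* = 375/(10.24 + 16.4·0.308142) = 24.5202 and q_2* = 0.308142·24.5202 = 7.5557.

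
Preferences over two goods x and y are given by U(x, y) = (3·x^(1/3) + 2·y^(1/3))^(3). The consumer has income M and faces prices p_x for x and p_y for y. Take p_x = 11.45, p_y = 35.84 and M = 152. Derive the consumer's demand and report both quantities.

MRS = MU_x/MU_y = (3/2)·(y/x)^(2/3). Set equal to p_x/p_y.
Hence y/x = ((2/3)·p_x/p_y)^(1/(2/3)), i.e. raised to the 1.5 power.
Substitute y = (y/x)·x into the budget: x* = M/(p_x + p_y·(y/x)).
Numerically y/x = 0.098292, so x* = 152/(11.45 + 35.84·0.098292) = 10.1517 and y* = 0.098292·10.1517 = 0.9978.

x* = 10.1517, y* = 0.9978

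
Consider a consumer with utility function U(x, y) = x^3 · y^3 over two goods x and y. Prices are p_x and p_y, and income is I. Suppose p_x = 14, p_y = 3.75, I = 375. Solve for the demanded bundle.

x* = 13.3929, y* = 50

At p_x=14, p_y=3.75, I=375: x* = 0.5·375/14 = 13.3929, y* = 50.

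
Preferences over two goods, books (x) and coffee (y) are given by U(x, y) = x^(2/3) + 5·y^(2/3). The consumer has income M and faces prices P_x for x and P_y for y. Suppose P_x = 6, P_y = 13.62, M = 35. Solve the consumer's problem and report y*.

MU_x ∝ x^(-1/3), MU_y ∝ 5·y^(-1/3), so MRS = (1/5)·(y/x)^(1/3) = P_x/P_y.
Hence y/x = (5·P_x/P_y)^(1/(1/3)), i.e. raised to the 3 power.
Substitute y = (y/x)·x into the budget: x* = M/(P_x + P_y·(y/x)).
Numerically y/x = 10.686425, so x* = 35/(6 + 13.62·10.686425) = 0.2309 and y* = 10.686425·0.2309 = 2.468.

y* = 2.468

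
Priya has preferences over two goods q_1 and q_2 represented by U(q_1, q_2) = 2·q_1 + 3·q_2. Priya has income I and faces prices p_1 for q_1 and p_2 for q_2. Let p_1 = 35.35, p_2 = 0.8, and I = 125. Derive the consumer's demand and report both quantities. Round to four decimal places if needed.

q_1* = 0, q_2* = 156.25

Linear utility — the consumer picks whichever good has higher MU/price: 2/35.35 = 0.0566 vs 3/0.8 = 3.75.
q_2 gives more utility per dollar, so spend all income on q_2: q_2* = I/p_2, q_1* = 0.
Numerically: q_1* = 0, q_2* = 156.25.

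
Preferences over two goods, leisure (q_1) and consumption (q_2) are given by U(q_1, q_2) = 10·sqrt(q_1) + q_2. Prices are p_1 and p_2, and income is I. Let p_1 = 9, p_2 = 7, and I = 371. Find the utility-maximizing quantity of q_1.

Set MRS = p_1/p_2: 5·q_1^(−1/2) = p_1/p_2.
Solve: √q_1 = 5·p_2/p_1, so q_1*(p_1,p_2) = (5·p_2/p_1)², and q_2* = (I − p_1·q_1*)/p_2.
Plugging in: q_1* = (5·7/9)² = 15.1235.

q_1* = 15.1235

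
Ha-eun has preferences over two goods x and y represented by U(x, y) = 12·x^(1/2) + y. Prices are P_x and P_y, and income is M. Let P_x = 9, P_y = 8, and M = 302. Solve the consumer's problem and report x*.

x* = 28.4444

Set MRS = P_x/P_y: 6·x^(−1/2) = P_x/P_y.
Solve: √x = 6·P_y/P_x, so x*(P_x,P_y) = (6·P_y/P_x)², and y* = (M − P_x·x*)/P_y.
Plugging in: x* = (6·8/9)² = 28.4444.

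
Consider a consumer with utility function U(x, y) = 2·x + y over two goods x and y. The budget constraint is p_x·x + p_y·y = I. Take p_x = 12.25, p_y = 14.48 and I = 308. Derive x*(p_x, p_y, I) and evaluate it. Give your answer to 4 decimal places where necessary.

x* = 25.1429

Perfect substitutes: compare marginal utility per dollar. 2/p_x vs 1/p_y → 0.1633 vs 0.0691.
x gives more utility per dollar, so spend all income on x: x* = I/p_x, y* = 0.
Numerically: x* = 25.1429, y* = 0.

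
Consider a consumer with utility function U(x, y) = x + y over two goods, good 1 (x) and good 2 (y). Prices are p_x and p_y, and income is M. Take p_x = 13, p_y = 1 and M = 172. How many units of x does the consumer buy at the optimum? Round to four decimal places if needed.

Perfect substitutes: compare marginal utility per dollar. 1/p_x vs 1/p_y → 0.0769 vs 1.
y gives more utility per dollar, so spend all income on y: y* = M/p_y, x* = 0.
Numerically: x* = 0, y* = 172.

x* = 0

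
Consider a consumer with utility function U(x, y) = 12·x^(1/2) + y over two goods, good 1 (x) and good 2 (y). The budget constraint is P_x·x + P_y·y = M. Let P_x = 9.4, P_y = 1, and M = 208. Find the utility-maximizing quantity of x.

x* = 0.4074

Set MRS = P_x/P_y: 6·x^(−1/2) = P_x/P_y.
Solve: √x = 6·P_y/P_x, so x*(P_x,P_y) = (6·P_y/P_x)², and y* = (M − P_x·x*)/P_y.
Plugging in: x* = (6·1/9.4)² = 0.4074.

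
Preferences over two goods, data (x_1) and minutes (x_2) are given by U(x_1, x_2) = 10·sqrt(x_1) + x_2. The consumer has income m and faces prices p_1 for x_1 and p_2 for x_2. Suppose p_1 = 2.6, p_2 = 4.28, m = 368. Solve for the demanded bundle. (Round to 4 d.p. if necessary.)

x_1* = 67.7456, x_2* = 44.8275

Solve: √x_1 = 5·p_2/p_1, so x_1*(p_1,p_2) = (5·p_2/p_1)², and x_2* = (m − p_1·x_1*)/p_2.
Plugging in: x_1* = (5·4.28/2.6)² = 67.7456, x_2* = 44.8275.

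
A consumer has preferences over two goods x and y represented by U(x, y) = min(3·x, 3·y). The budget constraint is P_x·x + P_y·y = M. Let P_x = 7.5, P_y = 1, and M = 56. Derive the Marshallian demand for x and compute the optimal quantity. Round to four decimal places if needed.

x* = 6.5882

With perfect complements, no substitution: consume in ratio x:y = 3:3.
Budget: P_x·x + P_y·x = M, so (3·P_x + 3·P_y)·x = 3·M.
Demand: x*(P_x,P_y,M) = 3·M/(3·P_x + 3·P_y), y* = 3·M/(3·P_x + 3·P_y).
Here 3·7.5 + 3·1 = 25.5, giving x* = 6.5882.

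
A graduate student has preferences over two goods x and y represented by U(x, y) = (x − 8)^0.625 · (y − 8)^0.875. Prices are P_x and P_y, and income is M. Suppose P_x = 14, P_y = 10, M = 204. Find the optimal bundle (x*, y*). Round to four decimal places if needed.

x* = 8.3571, y* = 8.7

Let x' = x−8, y' = y−8. MRS = (5/7)·y'/x' = P_x/P_y.
Substituting into the budget: x* = 8 + 5/12·(M − 8·P_x − 8·P_y)/P_x, and y* = 8 + 7/12·(…)/P_y.
Discretionary income = 204 − 8·14 − 8·10 = 12; x* = 8 + 5/12·12/14 = 8.3571; y* = 8 + 7/12·12/10 = 8.7.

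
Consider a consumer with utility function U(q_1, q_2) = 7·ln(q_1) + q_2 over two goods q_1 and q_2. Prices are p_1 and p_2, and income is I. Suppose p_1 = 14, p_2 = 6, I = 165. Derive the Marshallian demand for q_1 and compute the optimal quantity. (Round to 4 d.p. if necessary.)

q_1* = 3

MU_q_1 = 7/q_1, MU_q_2 = 1. Tangency: 7/q_1 = p_1/p_2.
So q_1*(p_1,p_2) = 7·p_2/p_1, independent of income; and q_2* = (I − 7·p_2)/p_2.
At the given prices: q_1* = 7·6/14 = 3.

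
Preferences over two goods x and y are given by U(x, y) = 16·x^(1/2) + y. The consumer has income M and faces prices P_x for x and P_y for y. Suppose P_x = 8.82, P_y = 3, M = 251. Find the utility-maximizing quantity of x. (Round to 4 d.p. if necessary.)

x* = 7.4043

Utility is quasi-linear in y; the FOC for x is 8/√x = P_x/P_y.
Solve: √x = 8·P_y/P_x, so x*(P_x,P_y) = (8·P_y/P_x)², and y* = (M − P_x·x*)/P_y.
Plugging in: x* = (8·3/8.82)² = 7.4043.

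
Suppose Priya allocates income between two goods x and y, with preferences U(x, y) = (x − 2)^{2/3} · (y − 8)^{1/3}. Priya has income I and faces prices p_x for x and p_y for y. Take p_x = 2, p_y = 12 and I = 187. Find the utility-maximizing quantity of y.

After buying the subsistence bundle (2, 8), a share 2/3 of the remaining income goes to x: x* = 2 + 2/3·(I − 2p_x − 8p_y)/p_x.
Discretionary income = 187 − 2·2 − 8·12 = 87; y* = 8 + 1/3·87/12 = 10.4167.

y* = 10.4167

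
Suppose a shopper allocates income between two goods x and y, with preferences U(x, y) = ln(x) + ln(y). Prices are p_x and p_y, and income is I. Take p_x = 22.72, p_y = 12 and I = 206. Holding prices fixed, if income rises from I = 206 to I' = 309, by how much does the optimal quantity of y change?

MU_x/MU_y = (y)/(x); tangency sets this equal to p_x/p_y.
Rearranging, p_y·y = p_x·x. Substituting into the budget gives p_x·x·(1 + 1) = I.
Demand: x*(p_x,p_y,I) = 0.5·I/p_x and y* = 0.5·I/p_y.
At p_x=22.72, p_y=12, I=206: y* = 0.5·206/12 = 8.5833.
At I' = 309: y* = 12.875. Change: 12.875 − 8.5833 = 4.2917.

Δy* = 4.2917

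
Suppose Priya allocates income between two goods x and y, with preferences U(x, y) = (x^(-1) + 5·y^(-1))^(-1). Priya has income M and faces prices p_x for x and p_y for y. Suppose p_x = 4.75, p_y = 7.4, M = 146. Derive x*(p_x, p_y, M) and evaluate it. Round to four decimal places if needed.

From the CES first-order condition, (1/5)·(y/x)^(2) = p_x/p_y.
Hence y/x = (5·p_x/p_y)^(1/(2)), i.e. raised to the 0.5 power.
With the ratio pinned down, the budget gives x* = M/(p_x + p_y·(y/x)) and y* = (y/x)·x*.
Numerically y/x = 1.791496, so x* = 146/(4.75 + 7.4·1.791496) = 8.1079.

x* = 8.1079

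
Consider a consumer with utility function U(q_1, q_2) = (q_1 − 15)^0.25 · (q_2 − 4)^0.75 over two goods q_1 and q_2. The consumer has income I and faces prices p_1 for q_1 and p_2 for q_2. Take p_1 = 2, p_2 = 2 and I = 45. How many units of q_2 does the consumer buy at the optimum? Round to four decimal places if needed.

Substituting into the budget: q_1* = 15 + 0.25·(I − 15·p_1 − 4·p_2)/p_1, and q_2* = 4 + 0.75·(…)/p_2.
Discretionary income = 45 − 15·2 − 4·2 = 7; q_2* = 4 + 0.75·7/2 = 6.625.

q_2* = 6.625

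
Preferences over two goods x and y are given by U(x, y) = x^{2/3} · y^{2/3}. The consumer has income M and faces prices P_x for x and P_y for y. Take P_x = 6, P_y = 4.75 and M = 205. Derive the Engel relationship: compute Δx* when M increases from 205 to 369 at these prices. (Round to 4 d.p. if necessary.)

The MRS is y/x. Set MRS = P_x/P_y.
So 2/3·P_y·y = 2/3·P_x·x; combined with the budget, a share 0.5 of income goes to x.
Demand: x*(P_x,P_y,M) = 0.5·M/P_x and y* = 0.5·M/P_y.
At P_x=6, P_y=4.75, M=205: x* = 0.5·205/6 = 17.0833.
At M' = 369: x* = 30.75. Change: 30.75 − 17.0833 = 13.6667.

Δx* = 13.6667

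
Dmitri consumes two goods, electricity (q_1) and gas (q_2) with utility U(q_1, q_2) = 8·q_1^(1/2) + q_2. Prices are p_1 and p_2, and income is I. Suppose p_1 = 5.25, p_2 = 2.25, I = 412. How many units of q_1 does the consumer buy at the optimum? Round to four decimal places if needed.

Set MRS = p_1/p_2: 4·q_1^(−1/2) = p_1/p_2.
Solve: √q_1 = 4·p_2/p_1, so q_1*(p_1,p_2) = (4·p_2/p_1)², and q_2* = (I − p_1·q_1*)/p_2.
Plugging in: q_1* = (4·2.25/5.25)² = 2.9388.

q_1* = 2.9388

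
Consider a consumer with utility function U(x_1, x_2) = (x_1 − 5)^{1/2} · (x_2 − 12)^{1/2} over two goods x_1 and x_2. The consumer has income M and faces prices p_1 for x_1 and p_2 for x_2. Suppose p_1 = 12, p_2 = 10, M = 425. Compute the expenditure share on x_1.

This is Cobb-Douglas in (x_1−5, x_2−12): tangency gives 0.5·p_2·(x_2−12) = 0.5·p_1·(x_1−5).
After buying the subsistence bundle (5, 12), a share 0.5 of the remaining income goes to x_1: x_1* = 5 + 0.5·(M − 5p_1 − 12p_2)/p_1.
Discretionary income = 425 − 5·12 − 12·10 = 245; x_1* = 5 + 0.5·245/12 = 15.2083; x_2* = 12 + 0.5·245/10 = 24.25.
Expenditure on x_1: 12·15.2083 = 182.5; share = 0.4294.

share on x_1 = 0.4294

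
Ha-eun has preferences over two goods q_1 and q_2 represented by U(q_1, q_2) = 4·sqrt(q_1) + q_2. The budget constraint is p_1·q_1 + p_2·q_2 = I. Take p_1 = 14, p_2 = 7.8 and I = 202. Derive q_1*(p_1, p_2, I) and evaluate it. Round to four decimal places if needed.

q_1* = 1.2416

Set MRS = p_1/p_2: 2·q_1^(−1/2) = p_1/p_2.
Thus q_1* = (2·p_2/p_1)² — independent of I — with the rest of income spent on q_2.
Plugging in: q_1* = (2·7.8/14)² = 1.2416.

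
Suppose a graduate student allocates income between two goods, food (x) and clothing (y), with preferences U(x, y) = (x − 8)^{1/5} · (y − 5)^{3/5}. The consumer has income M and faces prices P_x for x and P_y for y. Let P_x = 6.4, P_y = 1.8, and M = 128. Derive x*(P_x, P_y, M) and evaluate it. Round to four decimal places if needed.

x* = 10.6484

Substituting into the budget: x* = 8 + 0.25·(M − 8·P_x − 5·P_y)/P_x, and y* = 5 + 0.75·(…)/P_y.
Discretionary income = 128 − 8·6.4 − 5·1.8 = 67.8; x* = 8 + 0.25·67.8/6.4 = 10.6484.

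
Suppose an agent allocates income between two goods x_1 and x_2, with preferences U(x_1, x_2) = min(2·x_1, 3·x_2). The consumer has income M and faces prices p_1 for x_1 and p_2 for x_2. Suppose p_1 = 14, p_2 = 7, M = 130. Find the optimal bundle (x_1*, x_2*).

x_1* = 6.9643, x_2* = 4.6429

Leontief preferences: the optimum is at the kink where x_1/3 = x_2/2, i.e. x_2 = (2/3)·x_1.
Budget: p_1·x_1 + p_2·(2/3)·x_1 = M, so (3·p_1 + 2·p_2)·x_1 = 3·M.
Demand: x_1*(p_1,p_2,M) = 3·M/(3·p_1 + 2·p_2), x_2* = 2·M/(3·p_1 + 2·p_2).
Here 3·14 + 2·7 = 56, giving x_1* = 6.9643 and x_2* = 4.6429.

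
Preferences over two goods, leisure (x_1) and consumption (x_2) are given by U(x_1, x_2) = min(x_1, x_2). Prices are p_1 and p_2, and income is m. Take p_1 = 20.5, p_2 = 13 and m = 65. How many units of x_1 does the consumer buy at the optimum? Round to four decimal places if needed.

Leontief preferences: the optimum is at the kink where x_1/1 = x_2/1, i.e. x_2 = x_1.
Budget: p_1·x_1 + p_2·x_1 = m, so (p_1 + p_2)·x_1 = m.
Demand: x_1*(p_1,p_2,m) = m/(p_1 + p_2), x_2* = m/(p_1 + p_2).
Here 20.5 + 13 = 33.5, giving x_1* = 1.9403.

x_1* = 1.9403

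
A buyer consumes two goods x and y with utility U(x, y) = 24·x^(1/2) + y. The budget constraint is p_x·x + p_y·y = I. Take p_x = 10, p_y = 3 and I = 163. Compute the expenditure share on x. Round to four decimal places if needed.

Set MRS = p_x/p_y: 12·x^(−1/2) = p_x/p_y.
Thus x* = (12·p_y/p_x)² — independent of I — with the rest of income spent on y.
Plugging in: x* = (12·3/10)² = 12.96, y* = 11.1333.
Expenditure on x: 10·12.96 = 129.6; share = 0.7951.

share on x = 0.7951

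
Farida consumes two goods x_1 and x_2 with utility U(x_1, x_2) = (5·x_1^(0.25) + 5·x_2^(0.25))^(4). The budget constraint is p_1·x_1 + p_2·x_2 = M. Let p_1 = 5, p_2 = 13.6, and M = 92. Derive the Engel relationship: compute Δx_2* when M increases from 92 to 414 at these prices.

Δx_2* = 9.8821

From the CES first-order condition, (x_2/x_1)^(0.75) = p_1/p_2.
Solve for the ratio: x_2/x_1 = [p_1/p_2]^(4/3).
With the ratio pinned down, the budget gives x_1* = M/(p_1 + p_2·(x_2/x_1)) and x_2* = (x_2/x_1)·x_1*.
Numerically x_2/x_1 = 0.263375, so x_1* = 92/(5 + 13.6·0.263375) = 10.7202 and x_2* = 0.263375·10.7202 = 2.8234.
At M' = 414: x_2* = 12.7055. Change: 12.7055 − 2.8234 = 9.8821.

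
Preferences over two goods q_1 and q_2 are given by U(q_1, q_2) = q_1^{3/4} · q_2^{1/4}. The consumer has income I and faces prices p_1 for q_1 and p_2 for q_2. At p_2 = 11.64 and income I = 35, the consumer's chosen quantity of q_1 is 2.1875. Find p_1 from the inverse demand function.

p_1 = 12

MU_q_1/MU_q_2 = (0.75·q_2)/(0.25·q_1); tangency sets this equal to p_1/p_2.
Rearranging, p_2·q_2 = (1/3)·p_1·q_1. Substituting into the budget gives p_1·q_1·(1 + (1/3)) = I.
Demand: q_1*(p_1,p_2,I) = 0.75·I/p_1 and q_2* = 0.25·I/p_2.
Set q_1* = 2.1875 in the demand function and solve for p_1: p_1 = 12.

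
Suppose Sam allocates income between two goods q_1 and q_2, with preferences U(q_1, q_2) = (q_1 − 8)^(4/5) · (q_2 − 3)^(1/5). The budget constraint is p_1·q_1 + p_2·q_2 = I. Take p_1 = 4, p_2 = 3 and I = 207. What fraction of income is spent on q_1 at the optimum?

MRS = 4·(q_2−3)/(q_1−8). Tangency with p_1/p_2 gives q_2−3 = (1/4)·(p_1/p_2)·(q_1−8).
Substituting into the budget: q_1* = 8 + 0.8·(I − 8·p_1 − 3·p_2)/p_1, and q_2* = 3 + 0.2·(…)/p_2.
Discretionary income = 207 − 8·4 − 3·3 = 166; q_1* = 8 + 0.8·166/4 = 41.2; q_2* = 3 + 0.2·166/3 = 14.0667.
Expenditure on q_1: 4·41.2 = 164.8; share = 0.7961.

share on q_1 = 0.7961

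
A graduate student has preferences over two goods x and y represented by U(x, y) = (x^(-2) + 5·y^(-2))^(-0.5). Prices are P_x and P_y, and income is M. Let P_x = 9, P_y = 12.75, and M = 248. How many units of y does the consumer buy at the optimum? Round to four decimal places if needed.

y* = 13.2896

MU_x ∝ x^(-3), MU_y ∝ 5·y^(-3), so MRS = (1/5)·(y/x)^(3) = P_x/P_y.
Hence y/x = (5·P_x/P_y)^(1/(3)), i.e. raised to the 1/3 power.
Substitute y = (y/x)·x into the budget: x* = M/(P_x + P_y·(y/x)).
Numerically y/x = 1.522536, so x* = 248/(9 + 12.75·1.522536) = 8.7286 and y* = 1.522536·8.7286 = 13.2896.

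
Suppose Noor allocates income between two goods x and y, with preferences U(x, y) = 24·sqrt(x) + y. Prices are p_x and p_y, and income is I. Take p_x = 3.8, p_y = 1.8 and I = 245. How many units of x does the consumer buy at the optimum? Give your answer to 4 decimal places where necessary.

x* = 32.3102

MU_x = 12/√x, MU_y = 1. Tangency: 12/√x = p_x/p_y.
Thus x* = (12·p_y/p_x)² — independent of I — with the rest of income spent on y.
Plugging in: x* = (12·1.8/3.8)² = 32.3102.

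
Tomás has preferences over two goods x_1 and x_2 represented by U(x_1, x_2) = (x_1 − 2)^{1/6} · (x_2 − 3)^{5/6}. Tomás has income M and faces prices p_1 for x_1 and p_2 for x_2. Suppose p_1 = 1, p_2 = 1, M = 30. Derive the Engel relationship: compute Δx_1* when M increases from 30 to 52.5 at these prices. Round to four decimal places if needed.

MRS = (1/5)·(x_2−3)/(x_1−2). Tangency with p_1/p_2 gives x_2−3 = 5·(p_1/p_2)·(x_1−2).
After buying the subsistence bundle (2, 3), a share 1/6 of the remaining income goes to x_1: x_1* = 2 + 1/6·(M − 2p_1 − 3p_2)/p_1.
Discretionary income = 30 − 2·1 − 3·1 = 25; x_1* = 2 + 1/6·25/1 = 6.1667.
At M' = 52.5: x_1* = 9.9167. Change: 9.9167 − 6.1667 = 3.75.

Δx_1* = 3.75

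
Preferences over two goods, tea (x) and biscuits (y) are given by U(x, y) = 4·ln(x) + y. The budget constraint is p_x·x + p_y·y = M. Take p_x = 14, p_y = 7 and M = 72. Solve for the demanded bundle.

Set MRS = p_x/p_y: (4/x)/1 = p_x/p_y.
So x*(p_x,p_y) = 4·p_y/p_x, independent of income; and y* = (M − 4·p_y)/p_y.
At the given prices: x* = 4·7/14 = 2, and y* = 6.2857.

x* = 2, y* = 6.2857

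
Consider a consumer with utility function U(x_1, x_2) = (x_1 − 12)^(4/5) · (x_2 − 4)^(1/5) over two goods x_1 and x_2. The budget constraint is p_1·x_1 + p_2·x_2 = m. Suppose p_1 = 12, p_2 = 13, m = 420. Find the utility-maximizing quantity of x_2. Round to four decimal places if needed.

MRS = 4·(x_2−4)/(x_1−12). Tangency with p_1/p_2 gives x_2−4 = (1/4)·(p_1/p_2)·(x_1−12).
Substituting into the budget: x_1* = 12 + 0.8·(m − 12·p_1 − 4·p_2)/p_1, and x_2* = 4 + 0.2·(…)/p_2.
Discretionary income = 420 − 12·12 − 4·13 = 224; x_2* = 4 + 0.2·224/13 = 7.4462.

x_2* = 7.4462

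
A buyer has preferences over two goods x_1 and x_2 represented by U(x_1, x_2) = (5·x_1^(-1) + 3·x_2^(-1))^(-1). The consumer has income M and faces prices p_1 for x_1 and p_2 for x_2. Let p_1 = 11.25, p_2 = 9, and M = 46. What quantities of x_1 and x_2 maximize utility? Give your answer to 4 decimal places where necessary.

MU_x_1 ∝ 5·x_1^(-2), MU_x_2 ∝ 3·x_2^(-2), so MRS = (5/3)·(x_2/x_1)^(2) = p_1/p_2.
Solve for the ratio: x_2/x_1 = [(3/5)·p_1/p_2]^(0.5).
With the ratio pinned down, the budget gives x_1* = M/(p_1 + p_2·(x_2/x_1)) and x_2* = (x_2/x_1)·x_1*.
Numerically x_2/x_1 = 0.866025, so x_1* = 46/(11.25 + 9·0.866025) = 2.4154 and x_2* = 0.866025·2.4154 = 2.0918.

x_1* = 2.4154, x_2* = 2.0918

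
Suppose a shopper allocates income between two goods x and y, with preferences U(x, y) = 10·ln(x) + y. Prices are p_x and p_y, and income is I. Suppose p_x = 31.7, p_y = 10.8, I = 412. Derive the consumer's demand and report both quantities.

Set MRS = p_x/p_y: (10/x)/1 = p_x/p_y.
So x*(p_x,p_y) = 10·p_y/p_x, independent of income; and y* = (I − 10·p_y)/p_y.
At the given prices: x* = 10·10.8/31.7 = 3.4069, and y* = 28.1481.

x* = 3.4069, y* = 28.1481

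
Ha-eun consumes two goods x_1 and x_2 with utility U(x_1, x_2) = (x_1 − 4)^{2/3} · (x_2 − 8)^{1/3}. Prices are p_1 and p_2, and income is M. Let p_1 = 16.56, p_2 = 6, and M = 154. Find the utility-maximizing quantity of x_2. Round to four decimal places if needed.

x_2* = 10.2089

This is Cobb-Douglas in (x_1−4, x_2−8): tangency gives 2/3·p_2·(x_2−8) = 1/3·p_1·(x_1−4).
Substituting into the budget: x_1* = 4 + 2/3·(M − 4·p_1 − 8·p_2)/p_1, and x_2* = 8 + 1/3·(…)/p_2.
Discretionary income = 154 − 4·16.56 − 8·6 = 39.76; x_2* = 8 + 1/3·39.76/6 = 10.2089.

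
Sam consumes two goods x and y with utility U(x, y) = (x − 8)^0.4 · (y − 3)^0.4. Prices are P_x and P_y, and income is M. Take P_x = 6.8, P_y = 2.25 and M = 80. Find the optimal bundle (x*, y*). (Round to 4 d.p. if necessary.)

This is Cobb-Douglas in (x−8, y−3): tangency gives 0.4·P_y·(y−3) = 0.4·P_x·(x−8).
After buying the subsistence bundle (8, 3), a share 0.5 of the remaining income goes to x: x* = 8 + 0.5·(M − 8P_x − 3P_y)/P_x.
Discretionary income = 80 − 8·6.8 − 3·2.25 = 18.85; x* = 8 + 0.5·18.85/6.8 = 9.386; y* = 3 + 0.5·18.85/2.25 = 7.1889.

x* = 9.386, y* = 7.1889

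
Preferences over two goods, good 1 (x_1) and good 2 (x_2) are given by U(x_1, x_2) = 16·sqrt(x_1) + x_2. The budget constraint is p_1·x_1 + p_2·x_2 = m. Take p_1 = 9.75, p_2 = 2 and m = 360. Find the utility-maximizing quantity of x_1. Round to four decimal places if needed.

x_1* = 2.693

MU_x_1 = 8/√x_1, MU_x_2 = 1. Tangency: 8/√x_1 = p_1/p_2.
Solve: √x_1 = 8·p_2/p_1, so x_1*(p_1,p_2) = (8·p_2/p_1)², and x_2* = (m − p_1·x_1*)/p_2.
Plugging in: x_1* = (8·2/9.75)² = 2.693.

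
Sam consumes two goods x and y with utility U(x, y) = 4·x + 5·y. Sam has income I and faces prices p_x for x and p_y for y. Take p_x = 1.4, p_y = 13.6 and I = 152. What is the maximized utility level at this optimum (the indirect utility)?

Numerically: x* = 108.5714, y* = 0.
Utility at the optimum: U(108.5714, 0) = 434.2857.

V = 434.2857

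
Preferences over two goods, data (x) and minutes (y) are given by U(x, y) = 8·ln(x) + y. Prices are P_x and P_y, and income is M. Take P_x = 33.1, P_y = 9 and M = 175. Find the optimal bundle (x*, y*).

MU_x = 8/x, MU_y = 1. Tangency: 8/x = P_x/P_y.
So x*(P_x,P_y) = 8·P_y/P_x, independent of income; and y* = (M − 8·P_y)/P_y.
At the given prices: x* = 8·9/33.1 = 2.1752, and y* = 11.4444.

x* = 2.1752, y* = 11.4444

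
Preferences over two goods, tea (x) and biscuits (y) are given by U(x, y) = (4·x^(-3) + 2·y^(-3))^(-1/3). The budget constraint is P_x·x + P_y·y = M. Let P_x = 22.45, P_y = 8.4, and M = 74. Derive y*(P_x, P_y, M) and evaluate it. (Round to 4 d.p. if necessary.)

Substitute y = (y/x)·x into the budget: x* = M/(P_x + P_y·(y/x)).
Numerically y/x = 1.075169, so x* = 74/(22.45 + 8.4·1.075169) = 2.3506 and y* = 1.075169·2.3506 = 2.5273.

y* = 2.5273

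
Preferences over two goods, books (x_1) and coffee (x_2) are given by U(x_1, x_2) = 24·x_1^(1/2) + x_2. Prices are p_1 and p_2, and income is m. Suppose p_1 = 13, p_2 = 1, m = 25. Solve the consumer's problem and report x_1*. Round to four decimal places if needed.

x_1* = 0.8521

Set MRS = p_1/p_2: 12·x_1^(−1/2) = p_1/p_2.
Thus x_1* = (12·p_2/p_1)² — independent of m — with the rest of income spent on x_2.
Plugging in: x_1* = (12·1/13)² = 0.8521.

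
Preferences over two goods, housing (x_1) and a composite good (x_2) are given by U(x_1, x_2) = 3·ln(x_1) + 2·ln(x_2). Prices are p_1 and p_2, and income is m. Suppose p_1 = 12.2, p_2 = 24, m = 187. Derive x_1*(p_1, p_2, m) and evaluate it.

The MRS is (3/2)·x_2/x_1. Set MRS = p_1/p_2.
So 3·p_2·x_2 = 2·p_1·x_1; combined with the budget, a share 0.6 of income goes to x_1.
Demand: x_1*(p_1,p_2,m) = 0.6·m/p_1 and x_2* = 0.4·m/p_2.
At p_1=12.2, p_2=24, m=187: x_1* = 0.6·187/12.2 = 9.1967.

x_1* = 9.1967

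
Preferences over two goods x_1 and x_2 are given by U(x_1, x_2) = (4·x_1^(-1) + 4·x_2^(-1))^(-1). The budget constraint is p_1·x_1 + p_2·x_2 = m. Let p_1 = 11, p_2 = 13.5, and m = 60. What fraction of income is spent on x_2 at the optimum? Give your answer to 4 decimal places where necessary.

share on x_2 = 0.5256

MU_x_1 ∝ 4·x_1^(-2), MU_x_2 ∝ 4·x_2^(-2), so MRS = (x_2/x_1)^(2) = p_1/p_2.
Solve for the ratio: x_2/x_1 = [p_1/p_2]^(0.5).
With the ratio pinned down, the budget gives x_1* = m/(p_1 + p_2·(x_2/x_1)) and x_2* = (x_2/x_1)·x_1*.
Numerically x_2/x_1 = 0.902671, so x_1* = 60/(11 + 13.5·0.902671) = 2.5878 and x_2* = 0.902671·2.5878 = 2.3359.
Expenditure on x_2: 13.5·2.3359 = 31.5346; share = 0.5256.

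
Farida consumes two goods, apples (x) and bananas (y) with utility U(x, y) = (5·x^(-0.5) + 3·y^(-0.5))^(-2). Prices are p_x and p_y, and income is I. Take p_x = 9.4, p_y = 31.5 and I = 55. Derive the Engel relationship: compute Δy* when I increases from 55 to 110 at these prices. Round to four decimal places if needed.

MRS = MU_x/MU_y = (5/3)·(y/x)^(1.5). Set equal to p_x/p_y.
Solve for the ratio: y/x = [(3/5)·p_x/p_y]^(2/3).
Substitute y = (y/x)·x into the budget: x* = I/(p_x + p_y·(y/x)).
Numerically y/x = 0.317672, so x* = 55/(9.4 + 31.5·0.317672) = 2.8341 and y* = 0.317672·2.8341 = 0.9003.
At I' = 110: y* = 1.8006. Change: 1.8006 − 0.9003 = 0.9003.

Δy* = 0.9003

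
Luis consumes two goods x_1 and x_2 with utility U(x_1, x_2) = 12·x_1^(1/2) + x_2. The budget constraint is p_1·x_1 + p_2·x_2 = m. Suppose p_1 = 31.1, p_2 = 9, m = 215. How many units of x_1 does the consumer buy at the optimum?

MU_x_1 = 6/√x_1, MU_x_2 = 1. Tangency: 6/√x_1 = p_1/p_2.
Thus x_1* = (6·p_2/p_1)² — independent of m — with the rest of income spent on x_2.
Plugging in: x_1* = (6·9/31.1)² = 3.0149.

x_1* = 3.0149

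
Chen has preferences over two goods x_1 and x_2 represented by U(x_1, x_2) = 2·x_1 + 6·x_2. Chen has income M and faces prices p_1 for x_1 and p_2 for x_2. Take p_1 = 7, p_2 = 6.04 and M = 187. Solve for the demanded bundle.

x_1* = 0, x_2* = 30.9603

Linear utility — the consumer picks whichever good has higher MU/price: 2/7 = 0.2857 vs 6/6.04 = 0.9934.
x_2 gives more utility per dollar, so spend all income on x_2: x_2* = M/p_2, x_1* = 0.
Numerically: x_1* = 0, x_2* = 30.9603.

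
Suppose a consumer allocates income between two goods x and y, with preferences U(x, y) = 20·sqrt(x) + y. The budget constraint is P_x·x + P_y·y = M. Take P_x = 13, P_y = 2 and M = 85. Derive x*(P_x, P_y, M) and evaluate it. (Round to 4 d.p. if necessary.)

Set MRS = P_x/P_y: 10·x^(−1/2) = P_x/P_y.
Solve: √x = 10·P_y/P_x, so x*(P_x,P_y) = (10·P_y/P_x)², and y* = (M − P_x·x*)/P_y.
Plugging in: x* = (10·2/13)² = 2.3669.

x* = 2.3669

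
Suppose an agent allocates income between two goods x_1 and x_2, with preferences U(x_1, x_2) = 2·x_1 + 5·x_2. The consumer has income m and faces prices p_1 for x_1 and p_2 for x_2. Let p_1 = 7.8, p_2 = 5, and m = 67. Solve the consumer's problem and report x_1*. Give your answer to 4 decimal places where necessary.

x_1* = 0

Linear utility — the consumer picks whichever good has higher MU/price: 2/7.8 = 0.2564 vs 5/5 = 1.
x_2 gives more utility per dollar, so spend all income on x_2: x_2* = m/p_2, x_1* = 0.
Numerically: x_1* = 0, x_2* = 13.4.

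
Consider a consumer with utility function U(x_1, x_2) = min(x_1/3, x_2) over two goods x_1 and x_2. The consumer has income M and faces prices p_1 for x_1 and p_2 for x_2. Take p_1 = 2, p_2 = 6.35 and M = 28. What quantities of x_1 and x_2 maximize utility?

x_1* = 6.8016, x_2* = 2.2672

Leontief preferences: the optimum is at the kink where x_1/3 = x_2/1, i.e. x_2 = (1/3)·x_1.
Budget: p_1·x_1 + p_2·(1/3)·x_1 = M, so (3·p_1 + p_2)·x_1 = 3·M.
Demand: x_1*(p_1,p_2,M) = 3·M/(3·p_1 + p_2), x_2* = M/(3·p_1 + p_2).
Here 3·2 + 6.35 = 12.35, giving x_1* = 6.8016 and x_2* = 2.2672.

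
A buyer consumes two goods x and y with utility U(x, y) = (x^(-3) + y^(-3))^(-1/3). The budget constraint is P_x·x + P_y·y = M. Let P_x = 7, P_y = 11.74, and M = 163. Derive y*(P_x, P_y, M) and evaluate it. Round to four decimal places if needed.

y* = 8.2716

MRS = MU_x/MU_y = (y/x)^(4). Set equal to P_x/P_y.
Hence y/x = (P_x/P_y)^(1/(4)), i.e. raised to the 0.25 power.
With the ratio pinned down, the budget gives x* = M/(P_x + P_y·(y/x)) and y* = (y/x)·x*.
Numerically y/x = 0.878734, so x* = 163/(7 + 11.74·0.878734) = 9.4131 and y* = 0.878734·9.4131 = 8.2716.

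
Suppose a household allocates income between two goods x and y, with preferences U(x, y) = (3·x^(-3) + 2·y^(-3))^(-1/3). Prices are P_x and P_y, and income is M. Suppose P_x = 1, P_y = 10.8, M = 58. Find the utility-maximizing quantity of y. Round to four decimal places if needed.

MRS = MU_x/MU_y = (3/2)·(y/x)^(4). Set equal to P_x/P_y.
Solve for the ratio: y/x = [(2/3)·P_x/P_y]^(0.25).
Substitute y = (y/x)·x into the budget: x* = M/(P_x + P_y·(y/x)).
Numerically y/x = 0.49845, so x* = 58/(1 + 10.8·0.49845) = 9.0863 and y* = 0.49845·9.0863 = 4.529.

y* = 4.529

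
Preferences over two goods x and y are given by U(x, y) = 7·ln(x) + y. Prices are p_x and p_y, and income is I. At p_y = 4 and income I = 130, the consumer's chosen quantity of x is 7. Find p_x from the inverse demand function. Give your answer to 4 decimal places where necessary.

p_x = 4

Set MRS = p_x/p_y: (7/x)/1 = p_x/p_y.
So x*(p_x,p_y) = 7·p_y/p_x, independent of income; and y* = (I − 7·p_y)/p_y.
Set x* = 7 in the demand function and solve for p_x: p_x = 4.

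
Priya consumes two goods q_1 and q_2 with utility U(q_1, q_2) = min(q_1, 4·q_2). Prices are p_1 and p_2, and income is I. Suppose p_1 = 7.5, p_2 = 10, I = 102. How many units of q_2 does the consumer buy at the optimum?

q_2* = 2.55

Leontief preferences: the optimum is at the kink where q_1/4 = q_2/1, i.e. q_2 = (1/4)·q_1.
Budget: p_1·q_1 + p_2·(1/4)·q_1 = I, so (4·p_1 + p_2)·q_1 = 4·I.
Demand: q_1*(p_1,p_2,I) = 4·I/(4·p_1 + p_2), q_2* = I/(4·p_1 + p_2).
Here 4·7.5 + 10 = 40, giving q_2* = 2.55.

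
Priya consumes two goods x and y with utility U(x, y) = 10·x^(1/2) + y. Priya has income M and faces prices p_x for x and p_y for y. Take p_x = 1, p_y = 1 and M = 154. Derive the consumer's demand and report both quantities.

x* = 25, y* = 129

Solve: √x = 5·p_y/p_x, so x*(p_x,p_y) = (5·p_y/p_x)², and y* = (M − p_x·x*)/p_y.
Plugging in: x* = (5·1/1)² = 25, y* = 129.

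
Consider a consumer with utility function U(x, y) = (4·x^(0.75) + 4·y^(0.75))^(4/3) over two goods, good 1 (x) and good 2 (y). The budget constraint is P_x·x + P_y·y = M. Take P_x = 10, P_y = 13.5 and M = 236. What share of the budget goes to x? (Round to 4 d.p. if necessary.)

share on x = 0.711

MU_x ∝ 4·x^(-0.25), MU_y ∝ 4·y^(-0.25), so MRS = (y/x)^(0.25) = P_x/P_y.
Hence y/x = (P_x/P_y)^(1/(0.25)), i.e. raised to the 4 power.
Substitute y = (y/x)·x into the budget: x* = M/(P_x + P_y·(y/x)).
Numerically y/x = 0.301068, so x* = 236/(10 + 13.5·0.301068) = 16.7799 and y* = 0.301068·16.7799 = 5.0519.
Expenditure on x: 10·16.7799 = 167.7993; share = 0.711.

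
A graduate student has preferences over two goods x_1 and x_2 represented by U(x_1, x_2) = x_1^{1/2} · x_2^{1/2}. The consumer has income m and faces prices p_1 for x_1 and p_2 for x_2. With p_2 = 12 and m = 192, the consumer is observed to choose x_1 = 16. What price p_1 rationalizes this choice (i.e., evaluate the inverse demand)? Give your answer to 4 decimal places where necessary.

MU_x_1/MU_x_2 = (0.5·x_2)/(0.5·x_1); tangency sets this equal to p_1/p_2.
So 0.5·p_2·x_2 = 0.5·p_1·x_1; combined with the budget, a share 0.5 of income goes to x_1.
Demand: x_1*(p_1,p_2,m) = 0.5·m/p_1 and x_2* = 0.5·m/p_2.
Set x_1* = 16 in the demand function and solve for p_1: p_1 = 6.

p_1 = 6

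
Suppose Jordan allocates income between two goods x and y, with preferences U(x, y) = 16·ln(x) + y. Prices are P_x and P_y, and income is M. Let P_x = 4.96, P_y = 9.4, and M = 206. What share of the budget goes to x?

Set MRS = P_x/P_y: (16/x)/1 = P_x/P_y.
So x*(P_x,P_y) = 16·P_y/P_x, independent of income; and y* = (M − 16·P_y)/P_y.
At the given prices: x* = 16·9.4/4.96 = 30.3226, and y* = 5.9149.
Expenditure on x: 4.96·30.3226 = 150.4; share = 0.7301.

share on x = 0.7301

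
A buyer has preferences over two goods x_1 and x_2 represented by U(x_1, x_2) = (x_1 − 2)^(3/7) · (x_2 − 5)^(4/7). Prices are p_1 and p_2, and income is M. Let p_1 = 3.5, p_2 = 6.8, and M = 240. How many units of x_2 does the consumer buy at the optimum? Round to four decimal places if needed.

x_2* = 21.7227

Let x_1' = x_1−2, x_2' = x_2−5. MRS = (3/4)·x_2'/x_1' = p_1/p_2.
After buying the subsistence bundle (2, 5), a share 3/7 of the remaining income goes to x_1: x_1* = 2 + 3/7·(M − 2p_1 − 5p_2)/p_1.
Discretionary income = 240 − 2·3.5 − 5·6.8 = 199; x_2* = 5 + 4/7·199/6.8 = 21.7227.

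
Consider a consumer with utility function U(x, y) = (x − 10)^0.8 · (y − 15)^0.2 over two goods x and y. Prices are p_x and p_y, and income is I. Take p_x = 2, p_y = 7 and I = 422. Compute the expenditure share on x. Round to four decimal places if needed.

MRS = 4·(y−15)/(x−10). Tangency with p_x/p_y gives y−15 = (1/4)·(p_x/p_y)·(x−10).
Substituting into the budget: x* = 10 + 0.8·(I − 10·p_x − 15·p_y)/p_x, and y* = 15 + 0.2·(…)/p_y.
Discretionary income = 422 − 10·2 − 15·7 = 297; x* = 10 + 0.8·297/2 = 128.8; y* = 15 + 0.2·297/7 = 23.4857.
Expenditure on x: 2·128.8 = 257.6; share = 0.6104.

share on x = 0.6104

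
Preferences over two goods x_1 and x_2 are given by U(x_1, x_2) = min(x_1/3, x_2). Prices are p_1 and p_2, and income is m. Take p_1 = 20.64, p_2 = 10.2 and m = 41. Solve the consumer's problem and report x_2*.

Leontief preferences: the optimum is at the kink where x_1/3 = x_2/1, i.e. x_2 = (1/3)·x_1.
Budget: p_1·x_1 + p_2·(1/3)·x_1 = m, so (3·p_1 + p_2)·x_1 = 3·m.
Demand: x_1*(p_1,p_2,m) = 3·m/(3·p_1 + p_2), x_2* = m/(3·p_1 + p_2).
Here 3·20.64 + 10.2 = 72.12, giving x_2* = 0.5685.

x_2* = 0.5685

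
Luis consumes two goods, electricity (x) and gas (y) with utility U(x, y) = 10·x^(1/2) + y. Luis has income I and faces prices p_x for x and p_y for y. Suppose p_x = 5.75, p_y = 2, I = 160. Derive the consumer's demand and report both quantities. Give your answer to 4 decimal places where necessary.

x* = 3.0246, y* = 71.3043

Utility is quasi-linear in y; the FOC for x is 5/√x = p_x/p_y.
Solve: √x = 5·p_y/p_x, so x*(p_x,p_y) = (5·p_y/p_x)², and y* = (I − p_x·x*)/p_y.
Plugging in: x* = (5·2/5.75)² = 3.0246, y* = 71.3043.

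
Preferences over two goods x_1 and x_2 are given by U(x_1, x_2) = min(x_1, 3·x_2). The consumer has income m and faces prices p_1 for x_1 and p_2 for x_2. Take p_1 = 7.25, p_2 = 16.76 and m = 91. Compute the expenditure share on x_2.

Here 3·7.25 + 16.76 = 38.51, giving x_1* = 7.0891 and x_2* = 2.363.
Expenditure on x_2: 16.76·2.363 = 39.6043; share = 0.4352.

share on x_2 = 0.4352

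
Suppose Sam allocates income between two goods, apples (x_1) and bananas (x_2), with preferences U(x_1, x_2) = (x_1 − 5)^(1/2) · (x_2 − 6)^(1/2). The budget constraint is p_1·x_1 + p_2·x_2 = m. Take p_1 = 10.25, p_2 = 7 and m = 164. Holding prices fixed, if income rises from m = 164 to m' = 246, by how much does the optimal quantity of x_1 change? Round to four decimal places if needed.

This is Cobb-Douglas in (x_1−5, x_2−6): tangency gives 0.5·p_2·(x_2−6) = 0.5·p_1·(x_1−5).
After buying the subsistence bundle (5, 6), a share 0.5 of the remaining income goes to x_1: x_1* = 5 + 0.5·(m − 5p_1 − 6p_2)/p_1.
Discretionary income = 164 − 5·10.25 − 6·7 = 70.75; x_1* = 5 + 0.5·70.75/10.25 = 8.4512.
At m' = 246: x_1* = 12.4512. Change: 12.4512 − 8.4512 = 4.

Δx_1* = 4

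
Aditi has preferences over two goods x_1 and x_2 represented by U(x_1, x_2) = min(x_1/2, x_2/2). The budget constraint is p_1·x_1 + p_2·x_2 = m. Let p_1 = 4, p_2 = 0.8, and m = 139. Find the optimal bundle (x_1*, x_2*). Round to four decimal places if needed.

Demand: x_1*(p_1,p_2,m) = 2·m/(2·p_1 + 2·p_2), x_2* = 2·m/(2·p_1 + 2·p_2).
Here 2·4 + 2·0.8 = 9.6, giving x_1* = 28.9583 and x_2* = 28.9583.

x_1* = 28.9583, x_2* = 28.9583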